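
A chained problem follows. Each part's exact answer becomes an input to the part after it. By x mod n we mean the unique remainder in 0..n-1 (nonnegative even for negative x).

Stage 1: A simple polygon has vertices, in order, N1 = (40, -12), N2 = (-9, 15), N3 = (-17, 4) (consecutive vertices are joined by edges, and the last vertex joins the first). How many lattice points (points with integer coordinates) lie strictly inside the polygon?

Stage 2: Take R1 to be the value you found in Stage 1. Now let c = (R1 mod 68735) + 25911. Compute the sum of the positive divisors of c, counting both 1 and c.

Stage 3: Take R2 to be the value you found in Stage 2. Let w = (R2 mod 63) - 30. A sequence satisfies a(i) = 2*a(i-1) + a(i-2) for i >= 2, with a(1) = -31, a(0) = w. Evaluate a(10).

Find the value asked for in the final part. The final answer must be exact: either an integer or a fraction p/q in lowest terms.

-85538

Stage 1: cross terms: (40*15 - -9*-12)=492, (-9*4 - -17*15)=219, (-17*-12 - 40*4)=44; twice the area = |755| = 755; area = 755/2; boundary points = 1 + 1 + 1 = 3; strictly interior points = area - boundary/2 + 1 = 377; answer 377
Stage 2: R1 = 377; c = 26288; 26288 = 2^4 * 31 * 53; sigma = (1 + 2 + 4 + 8 + 16) * (1 + 31) * (1 + 53) = 31 * 32 * 54 = 53568; answer 53568
Stage 3: R2 = 53568; w = -12; a(2) = 2*(-31) + 1*(-12) = -74; iterating: a(2)=-74, a(3)=-179, a(4)=-432, a(5)=-1043, a(6)=-2518, a(7)=-6079, a(8)=-14676, a(9)=-35431, a(10)=-85538; answer -85538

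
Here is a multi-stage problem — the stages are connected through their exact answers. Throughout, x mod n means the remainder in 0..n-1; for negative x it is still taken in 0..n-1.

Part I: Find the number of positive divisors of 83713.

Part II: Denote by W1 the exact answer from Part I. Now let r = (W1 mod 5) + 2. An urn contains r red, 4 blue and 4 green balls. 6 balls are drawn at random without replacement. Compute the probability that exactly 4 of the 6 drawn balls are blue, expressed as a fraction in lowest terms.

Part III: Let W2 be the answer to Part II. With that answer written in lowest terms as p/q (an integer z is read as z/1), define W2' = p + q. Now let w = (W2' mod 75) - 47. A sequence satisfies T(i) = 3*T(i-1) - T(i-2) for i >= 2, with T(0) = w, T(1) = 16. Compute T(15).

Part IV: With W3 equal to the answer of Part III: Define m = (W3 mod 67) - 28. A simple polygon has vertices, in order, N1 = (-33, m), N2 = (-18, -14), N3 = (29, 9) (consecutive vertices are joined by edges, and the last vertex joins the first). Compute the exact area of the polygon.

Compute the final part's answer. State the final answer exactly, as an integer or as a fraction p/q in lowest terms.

2225/2

Part I: 83713 = 7 * 11959; number of divisors = (1+1) * (1+1) = 4; answer 4
Part II: W1 = 4; r = 6; total draws C(14,6) = 3003; favorable C(4,4)*C(10,2) = 45; P = 15/1001; answer 15/1001
Part III: W2 = 15/1001; threaded value p + q = 1016; w = -6; T(2) = 3*(16) - 1*(-6) = 54; iterating: T(2)=54, T(3)=146, T(4)=384, T(5)=1006, T(6)=2634, T(7)=6896, T(8)=18054, T(9)=47266, T(10)=123744, T(11)=323966, T(12)=848154, T(13)=2220496, T(14)=5813334, T(15)=15219506; answer 15219506
Part IV: W3 = 15219506; m = 26; cross terms: (-33*-14 - -18*26)=930, (-18*9 - 29*-14)=244, (29*26 - -33*9)=1051; twice the area = |2225| = 2225; area = 2225/2; answer 2225/2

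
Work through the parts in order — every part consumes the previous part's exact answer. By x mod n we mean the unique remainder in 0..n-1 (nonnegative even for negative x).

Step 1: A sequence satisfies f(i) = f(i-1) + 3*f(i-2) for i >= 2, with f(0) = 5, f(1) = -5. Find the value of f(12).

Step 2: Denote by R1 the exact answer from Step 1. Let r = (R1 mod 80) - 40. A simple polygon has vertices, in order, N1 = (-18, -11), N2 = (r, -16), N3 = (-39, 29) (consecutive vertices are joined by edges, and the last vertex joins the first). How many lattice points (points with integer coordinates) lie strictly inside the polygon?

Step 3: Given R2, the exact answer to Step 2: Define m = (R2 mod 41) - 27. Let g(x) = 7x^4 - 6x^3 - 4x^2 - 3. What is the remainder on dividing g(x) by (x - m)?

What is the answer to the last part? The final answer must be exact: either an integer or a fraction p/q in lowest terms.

2109

Step 1: f(2) = 1*(-5) + 3*(5) = 10; iterating: f(2)=10, f(3)=-5, f(4)=25, f(5)=10, f(6)=85, f(7)=115, f(8)=370, f(9)=715, f(10)=1825, f(11)=3970, f(12)=9445; answer 9445
Step 2: R1 = 9445; r = -35; cross terms: (-18*-16 - -35*-11)=-97, (-35*29 - -39*-16)=-1639, (-39*-11 - -18*29)=951; twice the area = |-785| = 785; area = 785/2; boundary points = 1 + 1 + 1 = 3; strictly interior points = area - boundary/2 + 1 = 392; answer 392
Step 3: R2 = 392; m = -4; remainder = value at the root: 7*(-4)^4 - 6*(-4)^3 - 4*(-4)^2 - 3 = (1792) + (384) + (-64) + (-3) = 2109; answer 2109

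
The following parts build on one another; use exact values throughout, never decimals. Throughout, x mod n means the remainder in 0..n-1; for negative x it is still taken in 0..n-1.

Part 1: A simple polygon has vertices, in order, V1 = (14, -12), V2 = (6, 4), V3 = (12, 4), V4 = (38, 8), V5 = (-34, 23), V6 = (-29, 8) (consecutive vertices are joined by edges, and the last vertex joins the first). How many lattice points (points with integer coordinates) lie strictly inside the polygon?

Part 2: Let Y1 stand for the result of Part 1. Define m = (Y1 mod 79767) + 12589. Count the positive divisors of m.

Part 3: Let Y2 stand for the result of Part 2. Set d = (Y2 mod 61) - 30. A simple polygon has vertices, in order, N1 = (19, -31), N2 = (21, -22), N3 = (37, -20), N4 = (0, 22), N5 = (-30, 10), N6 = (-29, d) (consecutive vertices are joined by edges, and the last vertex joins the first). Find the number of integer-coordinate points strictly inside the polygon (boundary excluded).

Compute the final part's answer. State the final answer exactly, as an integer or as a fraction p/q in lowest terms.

Part 1: cross terms: (14*4 - 6*-12)=128, (6*4 - 12*4)=-24, (12*8 - 38*4)=-56, (38*23 - -34*8)=1146, (-34*8 - -29*23)=395, (-29*-12 - 14*8)=236; twice the area = |1825| = 1825; area = 1825/2; boundary points = 8 + 6 + 2 + 3 + 5 + 1 = 25; strictly interior points = area - boundary/2 + 1 = 901; answer 901
Part 2: Y1 = 901; m = 13490; 13490 = 2 * 5 * 19 * 71; number of divisors = (1+1) * (1+1) * (1+1) * (1+1) = 16; answer 16
Part 3: Y2 = 16; d = -14; cross terms: (19*-22 - 21*-31)=233, (21*-20 - 37*-22)=394, (37*22 - 0*-20)=814, (0*10 - -30*22)=660, (-30*-14 - -29*10)=710, (-29*-31 - 19*-14)=1165; twice the area = |3976| = 3976; area = 1988; boundary points = 1 + 2 + 1 + 6 + 1 + 1 = 12; strictly interior points = area - boundary/2 + 1 = 1983; answer 1983

1983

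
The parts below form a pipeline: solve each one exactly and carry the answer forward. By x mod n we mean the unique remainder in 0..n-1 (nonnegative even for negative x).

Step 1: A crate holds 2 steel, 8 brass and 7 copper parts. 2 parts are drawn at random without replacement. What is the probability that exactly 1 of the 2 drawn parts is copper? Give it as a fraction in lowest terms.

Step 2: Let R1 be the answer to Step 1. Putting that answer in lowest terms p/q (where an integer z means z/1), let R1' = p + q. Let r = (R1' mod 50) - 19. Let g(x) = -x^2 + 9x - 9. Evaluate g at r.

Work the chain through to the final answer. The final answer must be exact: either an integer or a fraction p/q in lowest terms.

Step 1: total draws C(17,2) = 136; favorable C(7,1)*C(10,1) = 70; P = 35/68; answer 35/68
Step 2: R1 = 35/68; threaded value p + q = 103; r = -16; -1*(-16)^2 + 9*(-16)^1 - 9 = (-256) + (-144) + (-9) = -409; answer -409

-409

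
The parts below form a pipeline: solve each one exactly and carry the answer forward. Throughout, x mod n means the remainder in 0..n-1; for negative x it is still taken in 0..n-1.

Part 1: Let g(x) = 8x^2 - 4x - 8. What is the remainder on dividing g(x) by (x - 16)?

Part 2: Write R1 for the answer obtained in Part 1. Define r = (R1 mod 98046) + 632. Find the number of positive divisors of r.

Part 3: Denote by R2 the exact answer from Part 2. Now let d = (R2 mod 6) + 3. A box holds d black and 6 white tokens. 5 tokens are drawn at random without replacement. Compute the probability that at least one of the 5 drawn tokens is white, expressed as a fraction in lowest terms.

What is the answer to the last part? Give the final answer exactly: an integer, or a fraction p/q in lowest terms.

422/429

Part 1: remainder = value at the root: 8*(16)^2 - 4*(16)^1 - 8 = (2048) + (-64) + (-8) = 1976; answer 1976
Part 2: R1 = 1976; r = 2608; 2608 = 2^4 * 163; number of divisors = (4+1) * (1+1) = 10; answer 10
Part 3: R2 = 10; d = 7; total draws C(13,5) = 1287; complement C(7,5) = 21; favorable 1287 - 21 = 1266; P = 422/429; answer 422/429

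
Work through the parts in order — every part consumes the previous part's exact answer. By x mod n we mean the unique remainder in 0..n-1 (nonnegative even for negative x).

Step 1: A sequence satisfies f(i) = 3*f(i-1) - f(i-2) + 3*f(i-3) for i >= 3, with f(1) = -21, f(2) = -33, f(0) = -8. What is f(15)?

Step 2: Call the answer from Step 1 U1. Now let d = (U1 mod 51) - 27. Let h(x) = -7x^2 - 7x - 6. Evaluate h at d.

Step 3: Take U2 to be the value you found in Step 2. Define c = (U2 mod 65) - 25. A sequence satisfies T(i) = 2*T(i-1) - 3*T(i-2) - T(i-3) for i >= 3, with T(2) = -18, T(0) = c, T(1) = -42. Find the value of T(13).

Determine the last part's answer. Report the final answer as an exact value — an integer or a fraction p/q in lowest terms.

Step 1: f(3) = 3*(-33) - 1*(-21) + 3*(-8) = -102; iterating: f(3)=-102, f(4)=-336, f(5)=-1005, f(6)=-2985, f(7)=-8958, f(8)=-26904, f(9)=-80709, f(10)=-242097, f(11)=-726294, f(12)=-2178912, f(13)=-6536733, f(14)=-19610169, f(15)=-58830510; answer -58830510
Step 2: U1 = -58830510; d = 3; -7*(3)^2 - 7*(3)^1 - 6 = (-63) + (-21) + (-6) = -90; answer -90
Step 3: U2 = -90; c = 15; T(3) = 2*(-18) - 3*(-42) - 1*(15) = 75; iterating: T(3)=75, T(4)=246, T(5)=285, T(6)=-243, T(7)=-1587, T(8)=-2730, T(9)=-456, T(10)=8865, T(11)=21828, T(12)=17517, T(13)=-39315; answer -39315

-39315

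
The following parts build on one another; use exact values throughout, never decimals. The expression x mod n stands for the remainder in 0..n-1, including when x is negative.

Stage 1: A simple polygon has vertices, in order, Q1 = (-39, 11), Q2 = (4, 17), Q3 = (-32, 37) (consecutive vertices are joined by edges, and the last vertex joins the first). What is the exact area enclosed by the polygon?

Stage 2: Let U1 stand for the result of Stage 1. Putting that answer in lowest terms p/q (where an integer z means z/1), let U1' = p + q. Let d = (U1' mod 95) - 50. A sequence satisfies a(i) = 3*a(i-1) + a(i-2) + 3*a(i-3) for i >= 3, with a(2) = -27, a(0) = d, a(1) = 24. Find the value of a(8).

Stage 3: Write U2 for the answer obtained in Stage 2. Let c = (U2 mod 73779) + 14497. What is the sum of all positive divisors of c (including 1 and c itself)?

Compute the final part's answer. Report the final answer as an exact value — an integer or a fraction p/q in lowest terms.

Stage 1: cross terms: (-39*17 - 4*11)=-707, (4*37 - -32*17)=692, (-32*11 - -39*37)=1091; twice the area = |1076| = 1076; area = 538; answer 538
Stage 2: U1 = 538; threaded value p + q = 539; d = 14; a(3) = 3*(-27) + 1*(24) + 3*(14) = -15; iterating: a(3)=-15, a(4)=0, a(5)=-96, a(6)=-333, a(7)=-1095, a(8)=-3906; answer -3906
Stage 3: U2 = -3906; c = 84370; 84370 = 2 * 5 * 11 * 13 * 59; sigma = (1 + 2) * (1 + 5) * (1 + 11) * (1 + 13) * (1 + 59) = 3 * 6 * 12 * 14 * 60 = 181440; answer 181440

181440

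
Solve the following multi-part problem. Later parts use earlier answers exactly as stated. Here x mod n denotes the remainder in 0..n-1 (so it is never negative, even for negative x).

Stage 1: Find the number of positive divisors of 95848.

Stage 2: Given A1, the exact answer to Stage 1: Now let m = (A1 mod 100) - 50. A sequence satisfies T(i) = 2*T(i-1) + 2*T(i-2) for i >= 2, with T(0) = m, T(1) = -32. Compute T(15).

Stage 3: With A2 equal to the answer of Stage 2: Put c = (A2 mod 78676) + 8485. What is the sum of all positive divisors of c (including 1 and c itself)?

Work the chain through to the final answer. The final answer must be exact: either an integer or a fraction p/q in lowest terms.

34944

Stage 1: 95848 = 2^3 * 11981; number of divisors = (3+1) * (1+1) = 8; answer 8
Stage 2: A1 = 8; m = -42; T(2) = 2*(-32) + 2*(-42) = -148; iterating: T(2)=-148, T(3)=-360, T(4)=-1016, T(5)=-2752, T(6)=-7536, T(7)=-20576, T(8)=-56224, T(9)=-153600, T(10)=-419648, T(11)=-1146496, T(12)=-3132288, T(13)=-8557568, T(14)=-23379712, T(15)=-63874560; answer -63874560
Stage 3: A2 = -63874560; c = 18837; 18837 = 3^2 * 7 * 13 * 23; sigma = (1 + 3 + 9) * (1 + 7) * (1 + 13) * (1 + 23) = 13 * 8 * 14 * 24 = 34944; answer 34944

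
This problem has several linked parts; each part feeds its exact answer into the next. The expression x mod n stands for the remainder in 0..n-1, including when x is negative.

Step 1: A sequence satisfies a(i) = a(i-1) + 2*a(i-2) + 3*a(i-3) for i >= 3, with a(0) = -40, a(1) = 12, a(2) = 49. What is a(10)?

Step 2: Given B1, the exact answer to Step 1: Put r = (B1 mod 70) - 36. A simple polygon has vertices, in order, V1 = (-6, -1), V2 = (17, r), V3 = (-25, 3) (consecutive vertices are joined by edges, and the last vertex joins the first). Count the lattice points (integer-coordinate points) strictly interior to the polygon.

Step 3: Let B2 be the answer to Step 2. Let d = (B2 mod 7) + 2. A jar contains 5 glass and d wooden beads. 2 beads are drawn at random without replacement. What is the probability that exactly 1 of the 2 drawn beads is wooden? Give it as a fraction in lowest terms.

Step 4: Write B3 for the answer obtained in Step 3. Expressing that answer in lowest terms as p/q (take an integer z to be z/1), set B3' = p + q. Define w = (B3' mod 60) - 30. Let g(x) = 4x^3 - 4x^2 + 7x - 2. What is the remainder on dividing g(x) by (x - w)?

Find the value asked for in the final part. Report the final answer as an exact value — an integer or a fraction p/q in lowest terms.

5

Step 1: a(3) = 1*(49) + 2*(12) + 3*(-40) = -47; iterating: a(3)=-47, a(4)=87, a(5)=140, a(6)=173, a(7)=714, a(8)=1480, a(9)=3427, a(10)=8529; answer 8529
Step 2: B1 = 8529; r = 23; cross terms: (-6*23 - 17*-1)=-121, (17*3 - -25*23)=626, (-25*-1 - -6*3)=43; twice the area = |548| = 548; area = 274; boundary points = 1 + 2 + 1 = 4; strictly interior points = area - boundary/2 + 1 = 273; answer 273
Step 3: B2 = 273; d = 2; total draws C(7,2) = 21; favorable C(2,1)*C(5,1) = 10; P = 10/21; answer 10/21
Step 4: B3 = 10/21; threaded value p + q = 31; w = 1; remainder = value at the root: 4*(1)^3 - 4*(1)^2 + 7*(1)^1 - 2 = (4) + (-4) + (7) + (-2) = 5; answer 5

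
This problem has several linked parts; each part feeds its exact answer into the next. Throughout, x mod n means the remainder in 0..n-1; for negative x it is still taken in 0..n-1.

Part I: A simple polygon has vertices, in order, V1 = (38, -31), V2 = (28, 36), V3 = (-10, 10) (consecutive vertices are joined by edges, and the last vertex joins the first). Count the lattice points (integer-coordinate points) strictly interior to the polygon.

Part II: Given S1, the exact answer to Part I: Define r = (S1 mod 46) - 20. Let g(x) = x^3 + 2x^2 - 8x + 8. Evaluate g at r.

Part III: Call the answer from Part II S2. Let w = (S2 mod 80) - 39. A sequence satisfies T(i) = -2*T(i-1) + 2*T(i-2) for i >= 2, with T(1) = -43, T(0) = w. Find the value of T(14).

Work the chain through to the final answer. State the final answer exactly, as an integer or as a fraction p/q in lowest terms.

7566336

Part I: cross terms: (38*36 - 28*-31)=2236, (28*10 - -10*36)=640, (-10*-31 - 38*10)=-70; twice the area = |2806| = 2806; area = 1403; boundary points = 1 + 2 + 1 = 4; strictly interior points = area - boundary/2 + 1 = 1402; answer 1402
Part II: S1 = 1402; r = 2; 1*(2)^3 + 2*(2)^2 - 8*(2)^1 + 8 = (8) + (8) + (-16) + (8) = 8; answer 8
Part III: S2 = 8; w = -31; T(2) = -2*(-43) + 2*(-31) = 24; iterating: T(2)=24, T(3)=-134, T(4)=316, T(5)=-900, T(6)=2432, T(7)=-6664, T(8)=18192, T(9)=-49712, T(10)=135808, T(11)=-371040, T(12)=1013696, T(13)=-2769472, T(14)=7566336; answer 7566336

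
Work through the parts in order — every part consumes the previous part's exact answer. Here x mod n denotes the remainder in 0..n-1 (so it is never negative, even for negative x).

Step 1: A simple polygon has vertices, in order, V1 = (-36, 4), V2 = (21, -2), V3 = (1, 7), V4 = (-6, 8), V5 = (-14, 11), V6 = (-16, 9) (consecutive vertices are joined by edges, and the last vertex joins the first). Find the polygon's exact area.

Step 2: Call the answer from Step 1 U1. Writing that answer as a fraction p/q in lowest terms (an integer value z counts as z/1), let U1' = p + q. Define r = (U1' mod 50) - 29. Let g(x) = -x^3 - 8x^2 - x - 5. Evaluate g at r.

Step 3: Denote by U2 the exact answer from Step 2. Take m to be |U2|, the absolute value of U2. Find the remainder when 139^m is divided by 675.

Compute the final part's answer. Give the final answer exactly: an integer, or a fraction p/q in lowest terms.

Step 1: cross terms: (-36*-2 - 21*4)=-12, (21*7 - 1*-2)=149, (1*8 - -6*7)=50, (-6*11 - -14*8)=46, (-14*9 - -16*11)=50, (-16*4 - -36*9)=260; twice the area = |543| = 543; area = 543/2; answer 543/2
Step 2: U1 = 543/2; threaded value p + q = 545; r = 16; -1*(16)^3 - 8*(16)^2 - 1*(16)^1 - 5 = (-4096) + (-2048) + (-16) + (-5) = -6165; answer -6165
Step 3: U2 = -6165; m = 6165; squarings mod 675: 139^1=139, 139^2=421, 139^4=391, 139^8=331, 139^16=211, 139^32=646, 139^64=166, 139^128=556, 139^256=661, 139^512=196, 139^1024=616, 139^2048=106, 139^4096=436; 139^6165 = 139^1 * 139^4 * 139^16 * 139^2048 * 139^4096 = 649 (mod 675); answer 649

649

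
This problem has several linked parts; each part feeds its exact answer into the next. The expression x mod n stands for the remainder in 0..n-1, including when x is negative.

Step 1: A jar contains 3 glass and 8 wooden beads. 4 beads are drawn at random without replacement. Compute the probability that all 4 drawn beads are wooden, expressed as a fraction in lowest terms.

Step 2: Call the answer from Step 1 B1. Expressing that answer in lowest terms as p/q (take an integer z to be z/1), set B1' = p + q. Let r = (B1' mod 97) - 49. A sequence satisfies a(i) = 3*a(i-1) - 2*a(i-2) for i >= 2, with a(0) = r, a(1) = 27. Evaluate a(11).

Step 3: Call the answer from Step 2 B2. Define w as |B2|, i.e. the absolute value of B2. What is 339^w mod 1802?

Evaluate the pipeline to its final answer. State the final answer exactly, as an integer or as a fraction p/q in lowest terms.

Step 1: total draws C(11,4) = 330; favorable C(8,4) = 70; P = 7/33; answer 7/33
Step 2: B1 = 7/33; threaded value p + q = 40; r = -9; a(2) = 3*(27) - 2*(-9) = 99; iterating: a(2)=99, a(3)=243, a(4)=531, a(5)=1107, a(6)=2259, a(7)=4563, a(8)=9171, a(9)=18387, a(10)=36819, a(11)=73683; answer 73683
Step 3: B2 = 73683; w = 73683; squarings mod 1802: 339^1=339, 339^2=1395, 339^4=1667, 339^8=205, 339^16=579, 339^32=69, 339^64=1157, 339^128=1565, 339^256=307, 339^512=545, 339^1024=1497, 339^2048=1123, 339^4096=1531, 339^8192=1361, 339^16384=1667, 339^32768=205, 339^65536=579; 339^73683 = 339^1 * 339^2 * 339^16 * 339^64 * 339^128 * 339^256 * 339^512 * 339^1024 * 339^2048 * 339^4096 * 339^65536 = 101 (mod 1802); answer 101

101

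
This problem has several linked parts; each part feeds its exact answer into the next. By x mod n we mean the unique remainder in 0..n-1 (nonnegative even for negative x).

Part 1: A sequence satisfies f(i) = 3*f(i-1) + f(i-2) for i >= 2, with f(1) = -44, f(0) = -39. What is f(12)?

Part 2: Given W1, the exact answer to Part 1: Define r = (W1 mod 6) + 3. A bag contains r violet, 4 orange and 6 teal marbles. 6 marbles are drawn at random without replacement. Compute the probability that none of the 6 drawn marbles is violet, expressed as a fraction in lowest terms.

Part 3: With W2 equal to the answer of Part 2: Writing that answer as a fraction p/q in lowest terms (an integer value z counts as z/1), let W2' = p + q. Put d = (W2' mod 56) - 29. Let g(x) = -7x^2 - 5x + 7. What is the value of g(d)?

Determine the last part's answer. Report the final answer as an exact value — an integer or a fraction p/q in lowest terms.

Part 1: f(2) = 3*(-44) + 1*(-39) = -171; iterating: f(2)=-171, f(3)=-557, f(4)=-1842, f(5)=-6083, f(6)=-20091, f(7)=-66356, f(8)=-219159, f(9)=-723833, f(10)=-2390658, f(11)=-7895807, f(12)=-26078079; answer -26078079
Part 2: W1 = -26078079; r = 6; total draws C(16,6) = 8008; favorable C(10,6) = 210; P = 15/572; answer 15/572
Part 3: W2 = 15/572; threaded value p + q = 587; d = -2; -7*(-2)^2 - 5*(-2)^1 + 7 = (-28) + (10) + (7) = -11; answer -11

-11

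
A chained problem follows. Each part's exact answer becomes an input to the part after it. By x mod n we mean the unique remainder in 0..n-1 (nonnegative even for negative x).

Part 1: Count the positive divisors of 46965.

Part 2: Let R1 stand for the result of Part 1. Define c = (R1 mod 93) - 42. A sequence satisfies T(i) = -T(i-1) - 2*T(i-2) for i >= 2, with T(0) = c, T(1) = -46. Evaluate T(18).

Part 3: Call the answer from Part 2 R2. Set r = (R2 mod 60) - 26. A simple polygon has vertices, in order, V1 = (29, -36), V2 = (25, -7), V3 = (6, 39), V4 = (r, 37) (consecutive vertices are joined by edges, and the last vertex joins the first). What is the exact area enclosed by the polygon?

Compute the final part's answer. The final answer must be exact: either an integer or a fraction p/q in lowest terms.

2663/2

Part 1: 46965 = 3 * 5 * 31 * 101; number of divisors = (1+1) * (1+1) * (1+1) * (1+1) = 16; answer 16
Part 2: R1 = 16; c = -26; T(2) = -1*(-46) - 2*(-26) = 98; iterating: T(2)=98, T(3)=-6, T(4)=-190, T(5)=202, T(6)=178, T(7)=-582, T(8)=226, T(9)=938, T(10)=-1390, T(11)=-486, T(12)=3266, T(13)=-2294, T(14)=-4238, T(15)=8826, T(16)=-350, T(17)=-17302, T(18)=18002; answer 18002
Part 3: R2 = 18002; r = -24; cross terms: (29*-7 - 25*-36)=697, (25*39 - 6*-7)=1017, (6*37 - -24*39)=1158, (-24*-36 - 29*37)=-209; twice the area = |2663| = 2663; area = 2663/2; answer 2663/2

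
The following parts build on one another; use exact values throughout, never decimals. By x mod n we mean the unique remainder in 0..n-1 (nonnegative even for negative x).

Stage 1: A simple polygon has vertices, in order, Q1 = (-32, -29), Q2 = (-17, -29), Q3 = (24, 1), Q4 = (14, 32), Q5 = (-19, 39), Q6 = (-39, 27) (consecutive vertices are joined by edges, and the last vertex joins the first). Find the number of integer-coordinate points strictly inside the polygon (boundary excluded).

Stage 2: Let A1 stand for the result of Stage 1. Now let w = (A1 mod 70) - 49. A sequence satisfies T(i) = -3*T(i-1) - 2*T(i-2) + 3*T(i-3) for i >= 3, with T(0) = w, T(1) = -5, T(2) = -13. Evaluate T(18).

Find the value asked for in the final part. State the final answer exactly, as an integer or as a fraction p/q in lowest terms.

-6344818

Stage 1: cross terms: (-32*-29 - -17*-29)=435, (-17*1 - 24*-29)=679, (24*32 - 14*1)=754, (14*39 - -19*32)=1154, (-19*27 - -39*39)=1008, (-39*-29 - -32*27)=1995; twice the area = |6025| = 6025; area = 6025/2; boundary points = 15 + 1 + 1 + 1 + 4 + 7 = 29; strictly interior points = area - boundary/2 + 1 = 2999; answer 2999
Stage 2: A1 = 2999; w = 10; T(3) = -3*(-13) - 2*(-5) + 3*(10) = 79; iterating: T(3)=79, T(4)=-226, T(5)=481, T(6)=-754, T(7)=622, T(8)=1085, T(9)=-6761, T(10)=19979, T(11)=-43160, T(12)=69239, T(13)=-61460, T(14)=-83578, T(15)=581371, T(16)=-1761337, T(17)=3870535, T(18)=-6344818; answer -6344818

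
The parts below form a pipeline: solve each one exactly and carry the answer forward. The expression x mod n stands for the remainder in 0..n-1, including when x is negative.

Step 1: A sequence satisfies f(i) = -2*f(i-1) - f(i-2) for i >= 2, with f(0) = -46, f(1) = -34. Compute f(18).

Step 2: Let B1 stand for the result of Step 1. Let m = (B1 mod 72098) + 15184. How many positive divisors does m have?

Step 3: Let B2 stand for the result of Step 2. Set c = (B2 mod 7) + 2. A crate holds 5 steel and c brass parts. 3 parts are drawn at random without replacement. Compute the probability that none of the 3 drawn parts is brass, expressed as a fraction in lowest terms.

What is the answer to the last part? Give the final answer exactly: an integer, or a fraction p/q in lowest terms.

5/42

Step 1: f(2) = -2*(-34) - 1*(-46) = 114; iterating: f(2)=114, f(3)=-194, f(4)=274, f(5)=-354, f(6)=434, f(7)=-514, f(8)=594, f(9)=-674, f(10)=754, f(11)=-834, f(12)=914, f(13)=-994, f(14)=1074, f(15)=-1154, f(16)=1234, f(17)=-1314, f(18)=1394; answer 1394
Step 2: B1 = 1394; m = 16578; 16578 = 2 * 3^3 * 307; number of divisors = (1+1) * (3+1) * (1+1) = 16; answer 16
Step 3: B2 = 16; c = 4; total draws C(9,3) = 84; favorable C(5,3) = 10; P = 5/42; answer 5/42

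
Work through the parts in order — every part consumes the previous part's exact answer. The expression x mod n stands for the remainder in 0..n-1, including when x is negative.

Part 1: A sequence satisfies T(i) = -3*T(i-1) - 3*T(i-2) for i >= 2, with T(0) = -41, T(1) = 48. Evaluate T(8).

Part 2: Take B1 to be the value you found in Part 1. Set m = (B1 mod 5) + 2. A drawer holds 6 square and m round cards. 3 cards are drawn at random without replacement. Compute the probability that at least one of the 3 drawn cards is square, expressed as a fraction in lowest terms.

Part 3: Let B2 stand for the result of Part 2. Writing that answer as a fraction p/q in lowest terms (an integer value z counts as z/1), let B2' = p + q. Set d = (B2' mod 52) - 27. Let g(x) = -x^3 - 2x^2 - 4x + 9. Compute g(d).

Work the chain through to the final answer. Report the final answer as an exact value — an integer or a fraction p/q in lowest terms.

Part 1: T(2) = -3*(48) - 3*(-41) = -21; iterating: T(2)=-21, T(3)=-81, T(4)=306, T(5)=-675, T(6)=1107, T(7)=-1296, T(8)=567; answer 567
Part 2: B1 = 567; m = 4; total draws C(10,3) = 120; complement C(4,3) = 4; favorable 120 - 4 = 116; P = 29/30; answer 29/30
Part 3: B2 = 29/30; threaded value p + q = 59; d = -20; -1*(-20)^3 - 2*(-20)^2 - 4*(-20)^1 + 9 = (8000) + (-800) + (80) + (9) = 7289; answer 7289

7289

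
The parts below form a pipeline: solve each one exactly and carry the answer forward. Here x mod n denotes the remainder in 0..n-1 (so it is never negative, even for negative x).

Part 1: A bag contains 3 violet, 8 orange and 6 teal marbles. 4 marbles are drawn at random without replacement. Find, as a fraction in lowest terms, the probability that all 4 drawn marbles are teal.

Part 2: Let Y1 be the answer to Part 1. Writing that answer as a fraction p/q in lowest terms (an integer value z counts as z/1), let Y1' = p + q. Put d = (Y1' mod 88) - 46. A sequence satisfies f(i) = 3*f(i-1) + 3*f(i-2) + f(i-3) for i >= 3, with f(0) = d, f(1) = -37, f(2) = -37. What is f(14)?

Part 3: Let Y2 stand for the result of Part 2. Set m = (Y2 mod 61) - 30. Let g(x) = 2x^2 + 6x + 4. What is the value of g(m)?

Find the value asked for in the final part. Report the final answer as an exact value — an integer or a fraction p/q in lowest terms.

684

Part 1: total draws C(17,4) = 2380; favorable C(6,4) = 15; P = 3/476; answer 3/476
Part 2: Y1 = 3/476; threaded value p + q = 479; d = -7; f(3) = 3*(-37) + 3*(-37) + 1*(-7) = -229; iterating: f(3)=-229, f(4)=-835, f(5)=-3229, f(6)=-12421, f(7)=-47785, f(8)=-183847, f(9)=-707317, f(10)=-2721277, f(11)=-10469629, f(12)=-40280035, f(13)=-154970269, f(14)=-596220541; answer -596220541
Part 3: Y2 = -596220541; m = 17; 2*(17)^2 + 6*(17)^1 + 4 = (578) + (102) + (4) = 684; answer 684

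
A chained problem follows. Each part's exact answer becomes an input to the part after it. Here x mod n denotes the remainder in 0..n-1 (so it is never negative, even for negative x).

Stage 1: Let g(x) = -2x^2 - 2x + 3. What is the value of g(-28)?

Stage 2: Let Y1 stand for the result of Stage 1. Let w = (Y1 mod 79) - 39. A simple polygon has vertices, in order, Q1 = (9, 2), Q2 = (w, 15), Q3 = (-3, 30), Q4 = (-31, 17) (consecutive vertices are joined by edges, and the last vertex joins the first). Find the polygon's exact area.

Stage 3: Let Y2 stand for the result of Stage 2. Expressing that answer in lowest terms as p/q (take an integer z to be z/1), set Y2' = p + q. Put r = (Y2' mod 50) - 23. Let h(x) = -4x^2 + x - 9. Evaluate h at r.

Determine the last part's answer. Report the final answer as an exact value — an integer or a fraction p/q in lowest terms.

-27

Stage 1: -2*(-28)^2 - 2*(-28)^1 + 3 = (-1568) + (56) + (3) = -1509; answer -1509
Stage 2: Y1 = -1509; w = 32; cross terms: (9*15 - 32*2)=71, (32*30 - -3*15)=1005, (-3*17 - -31*30)=879, (-31*2 - 9*17)=-215; twice the area = |1740| = 1740; area = 870; answer 870
Stage 3: Y2 = 870; threaded value p + q = 871; r = -2; -4*(-2)^2 + 1*(-2)^1 - 9 = (-16) + (-2) + (-9) = -27; answer -27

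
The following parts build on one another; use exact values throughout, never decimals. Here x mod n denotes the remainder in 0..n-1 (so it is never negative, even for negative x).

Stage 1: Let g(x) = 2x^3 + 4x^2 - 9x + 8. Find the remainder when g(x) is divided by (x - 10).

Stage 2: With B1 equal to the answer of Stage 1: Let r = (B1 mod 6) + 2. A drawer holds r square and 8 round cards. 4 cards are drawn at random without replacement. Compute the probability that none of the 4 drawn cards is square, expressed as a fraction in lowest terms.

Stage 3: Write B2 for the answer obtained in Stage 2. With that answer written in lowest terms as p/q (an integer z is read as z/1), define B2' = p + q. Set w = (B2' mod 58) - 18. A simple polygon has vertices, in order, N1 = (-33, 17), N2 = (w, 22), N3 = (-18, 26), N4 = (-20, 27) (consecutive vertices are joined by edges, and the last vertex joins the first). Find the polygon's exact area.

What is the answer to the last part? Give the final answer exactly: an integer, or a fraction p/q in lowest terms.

294

Stage 1: remainder = value at the root: 2*(10)^3 + 4*(10)^2 - 9*(10)^1 + 8 = (2000) + (400) + (-90) + (8) = 2318; answer 2318
Stage 2: B1 = 2318; r = 4; total draws C(12,4) = 495; favorable C(8,4) = 70; P = 14/99; answer 14/99
Stage 3: B2 = 14/99; threaded value p + q = 113; w = 37; cross terms: (-33*22 - 37*17)=-1355, (37*26 - -18*22)=1358, (-18*27 - -20*26)=34, (-20*17 - -33*27)=551; twice the area = |588| = 588; area = 294; answer 294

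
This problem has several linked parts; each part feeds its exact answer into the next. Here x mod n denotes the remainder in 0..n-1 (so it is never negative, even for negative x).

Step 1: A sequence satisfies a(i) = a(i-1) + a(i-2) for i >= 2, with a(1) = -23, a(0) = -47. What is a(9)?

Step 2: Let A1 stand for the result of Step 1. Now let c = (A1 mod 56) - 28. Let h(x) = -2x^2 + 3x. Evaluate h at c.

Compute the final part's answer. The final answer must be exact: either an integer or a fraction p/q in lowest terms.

-65

Step 1: a(2) = 1*(-23) + 1*(-47) = -70; iterating: a(2)=-70, a(3)=-93, a(4)=-163, a(5)=-256, a(6)=-419, a(7)=-675, a(8)=-1094, a(9)=-1769; answer -1769
Step 2: A1 = -1769; c = -5; -2*(-5)^2 + 3*(-5)^1 = (-50) + (-15) = -65; answer -65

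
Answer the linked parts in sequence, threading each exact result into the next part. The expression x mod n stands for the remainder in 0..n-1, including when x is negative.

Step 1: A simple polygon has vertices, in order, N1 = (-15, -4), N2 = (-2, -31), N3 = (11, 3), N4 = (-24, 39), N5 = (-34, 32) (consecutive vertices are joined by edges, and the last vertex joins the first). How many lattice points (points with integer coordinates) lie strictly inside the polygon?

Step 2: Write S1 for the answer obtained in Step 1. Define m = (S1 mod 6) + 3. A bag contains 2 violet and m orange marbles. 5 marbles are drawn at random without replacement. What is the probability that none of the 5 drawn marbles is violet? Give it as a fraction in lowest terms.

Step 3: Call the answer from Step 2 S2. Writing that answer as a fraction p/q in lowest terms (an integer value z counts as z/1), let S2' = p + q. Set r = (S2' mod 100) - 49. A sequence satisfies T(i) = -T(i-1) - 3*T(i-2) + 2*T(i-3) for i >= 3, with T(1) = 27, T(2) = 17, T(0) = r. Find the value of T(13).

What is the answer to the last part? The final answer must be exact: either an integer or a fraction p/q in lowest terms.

-62575

Step 1: cross terms: (-15*-31 - -2*-4)=457, (-2*3 - 11*-31)=335, (11*39 - -24*3)=501, (-24*32 - -34*39)=558, (-34*-4 - -15*32)=616; twice the area = |2467| = 2467; area = 2467/2; boundary points = 1 + 1 + 1 + 1 + 1 = 5; strictly interior points = area - boundary/2 + 1 = 1232; answer 1232
Step 2: S1 = 1232; m = 5; total draws C(7,5) = 21; favorable C(5,5) = 1; P = 1/21; answer 1/21
Step 3: S2 = 1/21; threaded value p + q = 22; r = -27; T(3) = -1*(17) - 3*(27) + 2*(-27) = -152; iterating: T(3)=-152, T(4)=155, T(5)=335, T(6)=-1104, T(7)=409, T(8)=3573, T(9)=-7008, T(10)=-2893, T(11)=31063, T(12)=-36400, T(13)=-62575; answer -62575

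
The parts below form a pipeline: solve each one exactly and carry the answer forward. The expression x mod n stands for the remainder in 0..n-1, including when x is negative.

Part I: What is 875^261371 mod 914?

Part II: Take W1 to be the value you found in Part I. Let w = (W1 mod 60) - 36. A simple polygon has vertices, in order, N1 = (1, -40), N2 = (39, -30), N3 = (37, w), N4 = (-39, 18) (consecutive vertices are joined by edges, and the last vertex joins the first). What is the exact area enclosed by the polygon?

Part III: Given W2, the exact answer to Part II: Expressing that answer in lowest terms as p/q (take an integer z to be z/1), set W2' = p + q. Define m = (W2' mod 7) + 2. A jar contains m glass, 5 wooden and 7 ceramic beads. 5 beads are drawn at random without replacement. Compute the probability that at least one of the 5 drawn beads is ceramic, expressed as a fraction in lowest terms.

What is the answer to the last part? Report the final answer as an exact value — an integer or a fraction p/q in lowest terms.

Part I: squarings mod 914: 875^1=875, 875^2=607, 875^4=107, 875^8=481, 875^16=119, 875^32=451, 875^64=493, 875^128=839, 875^256=141, 875^512=687, 875^1024=345, 875^2048=205, 875^4096=895, 875^8192=361, 875^16384=533, 875^32768=749, 875^65536=719, 875^131072=551; 875^261371 = 875^1 * 875^2 * 875^8 * 875^16 * 875^32 * 875^64 * 875^128 * 875^1024 * 875^2048 * 875^4096 * 875^8192 * 875^16384 * 875^32768 * 875^65536 * 875^131072 = 23 (mod 914); answer 23
Part II: W1 = 23; w = -13; cross terms: (1*-30 - 39*-40)=1530, (39*-13 - 37*-30)=603, (37*18 - -39*-13)=159, (-39*-40 - 1*18)=1542; twice the area = |3834| = 3834; area = 1917; answer 1917
Part III: W2 = 1917; threaded value p + q = 1918; m = 2; total draws C(14,5) = 2002; complement C(7,5) = 21; favorable 2002 - 21 = 1981; P = 283/286; answer 283/286

283/286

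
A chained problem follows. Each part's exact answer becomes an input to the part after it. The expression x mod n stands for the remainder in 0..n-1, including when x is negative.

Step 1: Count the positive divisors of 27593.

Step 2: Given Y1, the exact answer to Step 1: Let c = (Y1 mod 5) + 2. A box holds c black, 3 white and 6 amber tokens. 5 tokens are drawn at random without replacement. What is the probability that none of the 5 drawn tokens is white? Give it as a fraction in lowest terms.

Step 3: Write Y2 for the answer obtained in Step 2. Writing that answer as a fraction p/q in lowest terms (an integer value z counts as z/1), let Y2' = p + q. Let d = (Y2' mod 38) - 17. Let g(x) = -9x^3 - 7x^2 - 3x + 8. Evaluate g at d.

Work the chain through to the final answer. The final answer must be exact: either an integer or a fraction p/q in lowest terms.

Step 1: 27593 = 41 * 673; number of divisors = (1+1) * (1+1) = 4; answer 4
Step 2: Y1 = 4; c = 6; total draws C(15,5) = 3003; favorable C(12,5) = 792; P = 24/91; answer 24/91
Step 3: Y2 = 24/91; threaded value p + q = 115; d = -16; -9*(-16)^3 - 7*(-16)^2 - 3*(-16)^1 + 8 = (36864) + (-1792) + (48) + (8) = 35128; answer 35128

35128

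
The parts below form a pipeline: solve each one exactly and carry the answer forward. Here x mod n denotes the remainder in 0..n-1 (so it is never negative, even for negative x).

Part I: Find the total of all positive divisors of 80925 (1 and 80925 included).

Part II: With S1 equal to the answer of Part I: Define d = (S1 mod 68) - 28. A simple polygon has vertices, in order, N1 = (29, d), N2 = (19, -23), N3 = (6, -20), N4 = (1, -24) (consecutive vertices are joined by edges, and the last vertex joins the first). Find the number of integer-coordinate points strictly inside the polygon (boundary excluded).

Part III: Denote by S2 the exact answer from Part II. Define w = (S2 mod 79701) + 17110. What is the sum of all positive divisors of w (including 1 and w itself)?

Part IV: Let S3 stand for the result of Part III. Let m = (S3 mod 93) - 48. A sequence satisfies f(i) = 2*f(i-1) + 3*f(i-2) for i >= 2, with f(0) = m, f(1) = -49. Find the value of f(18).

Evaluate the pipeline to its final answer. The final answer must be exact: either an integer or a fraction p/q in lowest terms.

-9394946882

Part I: 80925 = 3 * 5^2 * 13 * 83; sigma = (1 + 3) * (1 + 5 + 25) * (1 + 13) * (1 + 83) = 4 * 31 * 14 * 84 = 145824; answer 145824
Part II: S1 = 145824; d = 4; cross terms: (29*-23 - 19*4)=-743, (19*-20 - 6*-23)=-242, (6*-24 - 1*-20)=-124, (1*4 - 29*-24)=700; twice the area = |-409| = 409; area = 409/2; boundary points = 1 + 1 + 1 + 28 = 31; strictly interior points = area - boundary/2 + 1 = 190; answer 190
Part III: S2 = 190; w = 17300; 17300 = 2^2 * 5^2 * 173; sigma = (1 + 2 + 4) * (1 + 5 + 25) * (1 + 173) = 7 * 31 * 174 = 37758; answer 37758
Part IV: S3 = 37758; m = -48; f(2) = 2*(-49) + 3*(-48) = -242; iterating: f(2)=-242, f(3)=-631, f(4)=-1988, f(5)=-5869, f(6)=-17702, f(7)=-53011, f(8)=-159128, f(9)=-477289, f(10)=-1431962, f(11)=-4295791, f(12)=-12887468, f(13)=-38662309, f(14)=-115987022, f(15)=-347960971, f(16)=-1043883008, f(17)=-3131648929, f(18)=-9394946882; answer -9394946882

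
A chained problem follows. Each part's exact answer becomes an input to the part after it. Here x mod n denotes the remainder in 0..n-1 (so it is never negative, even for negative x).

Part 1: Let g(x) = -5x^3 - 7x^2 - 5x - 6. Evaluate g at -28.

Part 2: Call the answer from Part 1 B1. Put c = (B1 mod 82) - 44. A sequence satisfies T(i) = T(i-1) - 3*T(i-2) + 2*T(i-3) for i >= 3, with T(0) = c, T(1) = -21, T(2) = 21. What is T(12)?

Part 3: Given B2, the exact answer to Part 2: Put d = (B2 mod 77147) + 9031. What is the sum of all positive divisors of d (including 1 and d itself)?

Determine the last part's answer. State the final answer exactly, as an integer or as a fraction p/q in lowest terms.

Part 1: -5*(-28)^3 - 7*(-28)^2 - 5*(-28)^1 - 6 = (109760) + (-5488) + (140) + (-6) = 104406; answer 104406
Part 2: B1 = 104406; c = -24; T(3) = 1*(21) - 3*(-21) + 2*(-24) = 36; iterating: T(3)=36, T(4)=-69, T(5)=-135, T(6)=144, T(7)=411, T(8)=-291, T(9)=-1236, T(10)=459, T(11)=3585, T(12)=-264; answer -264
Part 3: B2 = -264; d = 85914; 85914 = 2 * 3^3 * 37 * 43; sigma = (1 + 2) * (1 + 3 + 9 + 27) * (1 + 37) * (1 + 43) = 3 * 40 * 38 * 44 = 200640; answer 200640

200640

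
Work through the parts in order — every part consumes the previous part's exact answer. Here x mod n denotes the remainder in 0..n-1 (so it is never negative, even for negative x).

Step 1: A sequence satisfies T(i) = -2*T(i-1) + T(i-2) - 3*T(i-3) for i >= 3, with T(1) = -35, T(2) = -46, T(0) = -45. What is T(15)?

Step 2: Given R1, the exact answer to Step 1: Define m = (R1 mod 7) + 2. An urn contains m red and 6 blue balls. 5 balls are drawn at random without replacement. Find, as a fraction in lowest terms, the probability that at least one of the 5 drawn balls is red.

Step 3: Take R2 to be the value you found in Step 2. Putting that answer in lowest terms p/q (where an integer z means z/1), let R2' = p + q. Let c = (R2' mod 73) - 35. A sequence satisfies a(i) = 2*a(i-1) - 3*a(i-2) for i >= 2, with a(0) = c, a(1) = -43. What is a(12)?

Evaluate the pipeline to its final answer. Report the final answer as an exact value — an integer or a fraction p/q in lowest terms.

14257

Step 1: T(3) = -2*(-46) + 1*(-35) - 3*(-45) = 192; iterating: T(3)=192, T(4)=-325, T(5)=980, T(6)=-2861, T(7)=7677, T(8)=-21155, T(9)=58570, T(10)=-161326, T(11)=444687, T(12)=-1226410, T(13)=3381485, T(14)=-9323441, T(15)=25707597; answer 25707597
Step 2: R1 = 25707597; m = 8; total draws C(14,5) = 2002; complement C(6,5) = 6; favorable 2002 - 6 = 1996; P = 998/1001; answer 998/1001
Step 3: R2 = 998/1001; threaded value p + q = 1999; c = -7; a(2) = 2*(-43) - 3*(-7) = -65; iterating: a(2)=-65, a(3)=-1, a(4)=193, a(5)=389, a(6)=199, a(7)=-769, a(8)=-2135, a(9)=-1963, a(10)=2479, a(11)=10847, a(12)=14257; answer 14257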